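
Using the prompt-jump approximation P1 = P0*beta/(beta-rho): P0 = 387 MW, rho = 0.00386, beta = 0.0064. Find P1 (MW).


P1/P0 = beta / (beta - rho)
P1/P0 = 0.0064 / (0.0064 - 0.00386) = 2.519685
P1 = 387 * 2.519685 = 975.12 MW

975.12


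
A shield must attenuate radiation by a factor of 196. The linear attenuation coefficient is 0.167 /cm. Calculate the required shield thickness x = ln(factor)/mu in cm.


x = ln(factor) / mu
x = ln(196) / 0.167
x = 31.605 cm

31.605


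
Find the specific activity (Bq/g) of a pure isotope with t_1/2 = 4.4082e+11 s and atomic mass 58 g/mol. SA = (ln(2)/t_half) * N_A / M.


lambda = ln(2) / t_half = ln(2) / 4.4082e+11 = 1.572404e-12 /s
SA = lambda * N_A / M
SA = 1.572404e-12 * 6.022e23 / 58
SA = 1.6326e+10 Bq/g

1.6326e+10


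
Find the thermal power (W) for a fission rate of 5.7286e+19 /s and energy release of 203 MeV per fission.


P = fission_rate * E_MeV * 1.602e-13
P = 5.7286e+19 * 203 * 1.602e-13
P = 1.8630e+09 W

1.8630e+09


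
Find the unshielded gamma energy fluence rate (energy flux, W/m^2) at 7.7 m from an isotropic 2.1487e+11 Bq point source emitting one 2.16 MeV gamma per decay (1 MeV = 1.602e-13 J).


psi = A * E * 1.602e-13 / (4*pi*r^2)
psi = 2.1487e+11 * 2.16 * 1.602e-13 / (4*pi*7.7^2)
psi = 9.9793e-05 W/m^2

9.9793e-05


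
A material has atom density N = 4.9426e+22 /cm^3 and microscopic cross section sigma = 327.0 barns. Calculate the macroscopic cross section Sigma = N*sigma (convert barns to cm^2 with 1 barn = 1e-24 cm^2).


Sigma = N * sigma_barns * 1e-24
Sigma = 4.9426e+22 * 327.0 * 1e-24
Sigma = 16.162 /cm

16.162


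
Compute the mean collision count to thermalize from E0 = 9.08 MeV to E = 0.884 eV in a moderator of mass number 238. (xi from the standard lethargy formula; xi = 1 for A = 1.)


xi = 1 + (A-1)^2/(2A)*ln((A-1)/(A+1)) = 0.008379872 (for A = 238)
n = ln(E0/E) / xi
n = ln(9.08e6 / 0.884) / 0.008379872
n = ln(1.027149e+07) / 0.008379872 = 1926.6

1926.6


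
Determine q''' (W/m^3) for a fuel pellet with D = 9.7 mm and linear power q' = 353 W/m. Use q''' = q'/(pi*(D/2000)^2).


r = D / 2 / 1000 = 9.7 / 2 / 1000 = 0.00485 m
q''' = q' / (pi * r^2)
q''' = 353 / (pi * 0.00485^2)
q''' = 4.7768e+06 W/m^3

4.7768e+06


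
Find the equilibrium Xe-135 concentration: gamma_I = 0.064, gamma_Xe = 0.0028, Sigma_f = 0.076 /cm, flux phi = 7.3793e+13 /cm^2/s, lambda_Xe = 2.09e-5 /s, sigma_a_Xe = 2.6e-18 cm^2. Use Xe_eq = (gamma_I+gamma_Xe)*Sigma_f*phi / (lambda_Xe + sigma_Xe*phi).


Xe_eq = (gamma_I + gamma_Xe) * Sigma_f * phi / (lambda_Xe + sigma_Xe * phi)
Numerator = (0.064 + 0.0028) * 0.076 * 7.3793e+13 = 3.746323e+11
Denominator = 2.09e-5 + 2.6e-18 * 7.3793e+13 = 2.127618e-04
Xe_eq = 3.746323e+11 / 2.127618e-04 = 1.7608e+15 /cm^3

1.7608e+15


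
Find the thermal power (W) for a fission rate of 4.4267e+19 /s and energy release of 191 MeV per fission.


P = fission_rate * E_MeV * 1.602e-13
P = 4.4267e+19 * 191 * 1.602e-13
P = 1.3545e+09 W

1.3545e+09


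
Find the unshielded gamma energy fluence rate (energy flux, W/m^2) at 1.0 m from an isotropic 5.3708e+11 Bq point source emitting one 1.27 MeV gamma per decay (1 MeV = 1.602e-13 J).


psi = A * E * 1.602e-13 / (4*pi*r^2)
psi = 5.3708e+11 * 1.27 * 1.602e-13 / (4*pi*1.0^2)
psi = 0.0086955 W/m^2

0.0086955


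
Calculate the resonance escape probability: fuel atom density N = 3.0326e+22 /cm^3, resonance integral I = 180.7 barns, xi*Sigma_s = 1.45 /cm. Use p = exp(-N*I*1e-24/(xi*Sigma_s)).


p = exp(-N * I * 1e-24 / (xi*Sigma_s))
p = exp(-3.0326e+22 * 180.7 * 1e-24 / 1.45)
p = 0.022840

0.022840


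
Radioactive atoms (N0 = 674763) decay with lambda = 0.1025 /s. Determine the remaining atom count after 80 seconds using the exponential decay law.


N = N0 * exp(-lambda * t)
N = 674763 * exp(-0.1025 * 80)
N = 185.33

185.33


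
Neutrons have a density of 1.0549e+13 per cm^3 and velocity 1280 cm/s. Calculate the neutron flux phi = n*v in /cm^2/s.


phi = n * v
phi = 1.0549e+13 * 1280
phi = 1.3503e+16 /cm^2/s

1.3503e+16


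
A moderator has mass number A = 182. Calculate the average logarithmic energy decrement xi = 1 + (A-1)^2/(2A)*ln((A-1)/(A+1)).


xi = 1 + (A-1)^2/(2A) * ln((A-1)/(A+1))
xi = 1 + (182-1)^2/(2*182) * ln((182-1)/(182 +1))
xi = 0.010949

0.010949


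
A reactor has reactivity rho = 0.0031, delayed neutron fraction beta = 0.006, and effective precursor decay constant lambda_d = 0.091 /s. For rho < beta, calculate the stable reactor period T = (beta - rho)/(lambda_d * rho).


T = (beta - rho) / (lambda_d * rho)
T = (0.006 - 0.0031) / (0.091 * 0.0031)
T = 10.280 s

10.280


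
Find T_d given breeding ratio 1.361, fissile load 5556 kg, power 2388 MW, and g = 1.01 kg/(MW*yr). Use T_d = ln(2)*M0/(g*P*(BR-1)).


Breeding gain G = BR - 1 = 1.361 - 1 = 0.361
Fissile production rate = g * P * G = 1.01 * 2388 * 0.361 = 870.68868 kg/yr
T_d = ln(2) * M0 / (g * P * G)
T_d = ln(2) * 5556 / 870.68868 = 4.4231 yr

4.4231


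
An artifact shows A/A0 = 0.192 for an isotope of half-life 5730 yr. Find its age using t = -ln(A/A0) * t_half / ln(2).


lambda = ln(2) / t_half = ln(2) / 5730 = 1.209681e-04 /yr
t = -ln(A/A0) / lambda
t = -ln(0.192) / 1.209681e-04
t = 13642 yr

13642


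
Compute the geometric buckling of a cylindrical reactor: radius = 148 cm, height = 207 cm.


B^2 = (2.405/R)^2 + (pi/H)^2
B^2 = (2.405/148)^2 + (pi/207)^2
B^2 = 4.9440e-04 /cm^2

4.9440e-04


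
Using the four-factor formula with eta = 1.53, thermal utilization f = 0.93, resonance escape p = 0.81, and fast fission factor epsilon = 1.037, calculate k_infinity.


k_inf = eta * f * p * epsilon
k_inf = 1.53 * 0.93 * 0.81 * 1.037
k_inf = 1.1952

1.1952


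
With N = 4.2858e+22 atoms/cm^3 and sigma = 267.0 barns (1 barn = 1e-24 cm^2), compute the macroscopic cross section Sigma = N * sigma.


Sigma = N * sigma_barns * 1e-24
Sigma = 4.2858e+22 * 267.0 * 1e-24
Sigma = 11.443 /cm

11.443


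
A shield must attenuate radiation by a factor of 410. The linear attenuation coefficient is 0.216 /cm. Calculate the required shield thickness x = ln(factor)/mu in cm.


x = ln(factor) / mu
x = ln(410) / 0.216
x = 27.853 cm

27.853


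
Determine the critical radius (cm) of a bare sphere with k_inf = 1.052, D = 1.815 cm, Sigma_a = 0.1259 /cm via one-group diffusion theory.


L^2 = D / Sigma_a = 1.815 / 0.1259 = 14.41620 cm^2
B_m^2 = (k_inf - 1) / L^2 = (1.052 - 1) / 14.41620 = 0.003607053 /cm^2
For a bare sphere: B_g = pi/R, so R_c = pi / sqrt(B_m^2)
R_c = pi / sqrt(0.003607053) = 52.309 cm

52.309


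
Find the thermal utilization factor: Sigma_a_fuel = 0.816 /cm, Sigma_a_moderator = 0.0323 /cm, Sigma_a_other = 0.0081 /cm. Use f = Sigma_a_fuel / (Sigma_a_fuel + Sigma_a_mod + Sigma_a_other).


f = Sigma_a_fuel / (Sigma_a_fuel + Sigma_a_mod + Sigma_a_other)
f = 0.816 / (0.816 + 0.0323 + 0.0081)
f = 0.95283

0.95283


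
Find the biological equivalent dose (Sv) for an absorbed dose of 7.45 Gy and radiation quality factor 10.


H = D * Q
H = 7.45 * 10
H = 74.500 Sv

74.500


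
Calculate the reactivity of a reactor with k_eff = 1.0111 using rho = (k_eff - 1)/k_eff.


rho = (k_eff - 1) / k_eff
rho = (1.0111 - 1) / 1.0111
rho = 0.010978

0.010978


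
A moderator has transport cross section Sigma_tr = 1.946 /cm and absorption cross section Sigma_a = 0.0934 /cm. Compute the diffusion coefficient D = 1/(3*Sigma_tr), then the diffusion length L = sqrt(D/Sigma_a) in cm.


D = 1 / (3 * Sigma_tr) = 1 / (3 * 1.946) = 0.1712915 cm
L = sqrt(D / Sigma_a)
L = sqrt(0.1712915 / 0.0934)
L = 1.3542 cm

1.3542


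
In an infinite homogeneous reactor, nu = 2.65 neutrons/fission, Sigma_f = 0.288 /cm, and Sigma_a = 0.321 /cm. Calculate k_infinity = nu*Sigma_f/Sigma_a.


k_inf = nu * Sigma_f / Sigma_a
k_inf = 2.65 * 0.288 / 0.321
k_inf = 2.3776

2.3776


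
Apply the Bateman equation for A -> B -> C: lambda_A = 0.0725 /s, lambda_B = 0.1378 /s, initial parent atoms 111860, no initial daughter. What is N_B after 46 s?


N_B(t) = lambda_A * N_A0 / (lambda_B - lambda_A) * [exp(-lambda_A*t) - exp(-lambda_B*t)]
exp(-0.0725*46) = 0.03561459; exp(-0.1378*46) = 0.001766421
N_B = 0.0725 * 111860 / (0.1378 - 0.0725) * (0.03561459 - 0.001766421)
N_B = 4203.7

4203.7


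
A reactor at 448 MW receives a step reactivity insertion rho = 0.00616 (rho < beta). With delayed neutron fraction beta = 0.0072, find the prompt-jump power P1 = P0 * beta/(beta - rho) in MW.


P1/P0 = beta / (beta - rho)
P1/P0 = 0.0072 / (0.0072 - 0.00616) = 6.923077
P1 = 448 * 6.923077 = 3101.5 MW

3101.5


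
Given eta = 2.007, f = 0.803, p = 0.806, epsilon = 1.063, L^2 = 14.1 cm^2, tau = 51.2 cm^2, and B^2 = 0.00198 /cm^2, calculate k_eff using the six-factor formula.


k_inf = eta*f*p*eps = 2.007*0.803*0.806*1.063 = 1.380801
P_TNL = 1/(1 + L^2*B^2) = 1/(1 + 14.1*0.00198) = 0.9728402
P_FNL = exp(-B^2*tau) = exp(-0.00198*51.2) = 0.9035932
k_eff = k_inf * P_TNL * P_FNL = 1.380801 * 0.9728402 * 0.9035932
k_eff = 1.2138

1.2138


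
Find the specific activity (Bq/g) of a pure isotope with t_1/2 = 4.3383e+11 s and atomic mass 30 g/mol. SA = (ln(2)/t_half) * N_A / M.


lambda = ln(2) / t_half = ln(2) / 4.3383e+11 = 1.597739e-12 /s
SA = lambda * N_A / M
SA = 1.597739e-12 * 6.022e23 / 30
SA = 3.2072e+10 Bq/g

3.2072e+10


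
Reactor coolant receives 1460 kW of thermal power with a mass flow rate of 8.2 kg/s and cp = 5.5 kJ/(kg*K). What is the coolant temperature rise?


dT = Q / (m_dot * cp)
dT = 1460 / (8.2 * 5.5)
dT = 32.373 C

32.373


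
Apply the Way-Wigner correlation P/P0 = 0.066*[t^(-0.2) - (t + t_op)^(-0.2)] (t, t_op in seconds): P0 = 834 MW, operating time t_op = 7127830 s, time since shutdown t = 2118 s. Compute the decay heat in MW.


P/P0 = 0.066 * [t^(-0.2) - (t + t_op)^(-0.2)]
P/P0 = 0.066 * [2118^(-0.2) - (2118 + 7127830)^(-0.2)]
P/P0 = 0.066 * [0.2161796 - 0.04259736] = 0.01145643
P = 834 * 0.01145643 = 9.5547 MW

9.5547


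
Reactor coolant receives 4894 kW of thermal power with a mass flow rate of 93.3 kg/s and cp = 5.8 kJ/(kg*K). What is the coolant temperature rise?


dT = Q / (m_dot * cp)
dT = 4894 / (93.3 * 5.8)
dT = 9.0439 C

9.0439


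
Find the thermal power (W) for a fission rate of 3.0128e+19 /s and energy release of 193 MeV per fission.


P = fission_rate * E_MeV * 1.602e-13
P = 3.0128e+19 * 193 * 1.602e-13
P = 9.3152e+08 W

9.3152e+08


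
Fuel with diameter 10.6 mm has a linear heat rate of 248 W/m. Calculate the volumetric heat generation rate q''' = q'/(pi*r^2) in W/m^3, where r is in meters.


r = D / 2 / 1000 = 10.6 / 2 / 1000 = 0.0053 m
q''' = q' / (pi * r^2)
q''' = 248 / (pi * 0.0053^2)
q''' = 2.8103e+06 W/m^3

2.8103e+06


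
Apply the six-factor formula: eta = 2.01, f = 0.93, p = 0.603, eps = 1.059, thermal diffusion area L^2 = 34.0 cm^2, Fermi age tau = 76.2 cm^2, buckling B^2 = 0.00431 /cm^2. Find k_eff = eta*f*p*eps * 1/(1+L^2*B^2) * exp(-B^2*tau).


k_inf = eta*f*p*eps = 2.01*0.93*0.603*1.059 = 1.193692
P_TNL = 1/(1 + L^2*B^2) = 1/(1 + 34.0*0.00431) = 0.8721894
P_FNL = exp(-B^2*tau) = exp(-0.00431*76.2) = 0.7200591
k_eff = k_inf * P_TNL * P_FNL = 1.193692 * 0.8721894 * 0.7200591
k_eff = 0.74967

0.74967


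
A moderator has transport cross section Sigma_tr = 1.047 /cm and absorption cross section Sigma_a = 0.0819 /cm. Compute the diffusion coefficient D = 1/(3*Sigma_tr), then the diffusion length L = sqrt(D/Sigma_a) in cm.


D = 1 / (3 * Sigma_tr) = 1 / (3 * 1.047) = 0.3183699 cm
L = sqrt(D / Sigma_a)
L = sqrt(0.3183699 / 0.0819)
L = 1.9716 cm

1.9716


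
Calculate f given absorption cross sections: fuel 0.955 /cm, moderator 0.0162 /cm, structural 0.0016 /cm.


f = Sigma_a_fuel / (Sigma_a_fuel + Sigma_a_mod + Sigma_a_other)
f = 0.955 / (0.955 + 0.0162 + 0.0016)
f = 0.98170

0.98170


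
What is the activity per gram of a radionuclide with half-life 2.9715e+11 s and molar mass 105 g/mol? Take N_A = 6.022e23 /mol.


lambda = ln(2) / t_half = ln(2) / 2.9715e+11 = 2.332651e-12 /s
SA = lambda * N_A / M
SA = 2.332651e-12 * 6.022e23 / 105
SA = 1.3378e+10 Bq/g

1.3378e+10


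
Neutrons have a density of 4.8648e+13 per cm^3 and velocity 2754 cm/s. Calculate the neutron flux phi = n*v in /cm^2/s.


phi = n * v
phi = 4.8648e+13 * 2754
phi = 1.3398e+17 /cm^2/s

1.3398e+17


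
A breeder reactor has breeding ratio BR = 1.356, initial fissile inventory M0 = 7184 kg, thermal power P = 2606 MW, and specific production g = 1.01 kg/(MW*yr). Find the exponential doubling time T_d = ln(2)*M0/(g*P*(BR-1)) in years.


Breeding gain G = BR - 1 = 1.356 - 1 = 0.356
Fissile production rate = g * P * G = 1.01 * 2606 * 0.356 = 937.01336 kg/yr
T_d = ln(2) * M0 / (g * P * G)
T_d = ln(2) * 7184 / 937.01336 = 5.3143 yr

5.3143


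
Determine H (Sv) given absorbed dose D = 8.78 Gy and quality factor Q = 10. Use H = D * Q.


H = D * Q
H = 8.78 * 10
H = 87.800 Sv

87.800


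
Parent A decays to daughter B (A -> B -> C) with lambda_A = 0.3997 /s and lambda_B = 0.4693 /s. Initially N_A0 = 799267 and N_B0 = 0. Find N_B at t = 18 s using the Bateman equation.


N_B(t) = lambda_A * N_A0 / (lambda_B - lambda_A) * [exp(-lambda_A*t) - exp(-lambda_B*t)]
exp(-0.3997*18) = 7.506283e-04; exp(-0.4693*18) = 2.144573e-04
N_B = 0.3997 * 799267 / (0.4693 - 0.3997) * (7.506283e-04 - 2.144573e-04)
N_B = 2461.0

2461.0


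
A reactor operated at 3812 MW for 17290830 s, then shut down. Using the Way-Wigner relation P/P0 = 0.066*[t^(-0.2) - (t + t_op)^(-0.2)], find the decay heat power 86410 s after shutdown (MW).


P/P0 = 0.066 * [t^(-0.2) - (t + t_op)^(-0.2)]
P/P0 = 0.066 * [86410^(-0.2) - (86410 + 17290830)^(-0.2)]
P/P0 = 0.066 * [0.1029644 - 0.03564543] = 0.004443052
P = 3812 * 0.004443052 = 16.937 MW

16.937


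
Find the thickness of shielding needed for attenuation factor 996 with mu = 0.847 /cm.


x = ln(factor) / mu
x = ln(996) / 0.847
x = 8.1508 cm

8.1508


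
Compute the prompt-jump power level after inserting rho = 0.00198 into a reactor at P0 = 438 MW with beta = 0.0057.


P1/P0 = beta / (beta - rho)
P1/P0 = 0.0057 / (0.0057 - 0.00198) = 1.532258
P1 = 438 * 1.532258 = 671.13 MW

671.13


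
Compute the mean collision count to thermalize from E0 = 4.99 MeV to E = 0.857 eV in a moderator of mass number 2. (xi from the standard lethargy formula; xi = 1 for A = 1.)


xi = 1 + (A-1)^2/(2A)*ln((A-1)/(A+1)) = 0.7253469 (for A = 2)
n = ln(E0/E) / xi
n = ln(4.99e6 / 0.857) / 0.7253469
n = ln(5.822637e+06) / 0.7253469 = 21.476

21.476


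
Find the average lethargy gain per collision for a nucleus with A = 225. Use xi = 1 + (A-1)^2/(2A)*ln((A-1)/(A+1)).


xi = 1 + (A-1)^2/(2A) * ln((A-1)/(A+1))
xi = 1 + (225-1)^2/(2*225) * ln((225-1)/(225 +1))
xi = 0.0088626

0.0088626


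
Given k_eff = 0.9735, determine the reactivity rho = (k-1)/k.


rho = (k_eff - 1) / k_eff
rho = (0.9735 - 1) / 0.9735
rho = -0.027221

-0.027221


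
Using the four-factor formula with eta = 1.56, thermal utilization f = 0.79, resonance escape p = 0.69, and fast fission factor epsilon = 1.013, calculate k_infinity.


k_inf = eta * f * p * epsilon
k_inf = 1.56 * 0.79 * 0.69 * 1.013
k_inf = 0.86141

0.86141


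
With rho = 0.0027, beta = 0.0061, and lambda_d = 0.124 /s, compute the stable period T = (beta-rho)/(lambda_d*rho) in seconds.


T = (beta - rho) / (lambda_d * rho)
T = (0.0061 - 0.0027) / (0.124 * 0.0027)
T = 10.155 s

10.155


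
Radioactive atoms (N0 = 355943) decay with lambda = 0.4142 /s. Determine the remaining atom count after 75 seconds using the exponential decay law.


N = N0 * exp(-lambda * t)
N = 355943 * exp(-0.4142 * 75)
N = 1.1482e-08

1.1482e-08


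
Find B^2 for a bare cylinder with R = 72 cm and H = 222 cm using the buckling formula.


B^2 = (2.405/R)^2 + (pi/H)^2
B^2 = (2.405/72)^2 + (pi/222)^2
B^2 = 0.0013160 /cm^2

0.0013160


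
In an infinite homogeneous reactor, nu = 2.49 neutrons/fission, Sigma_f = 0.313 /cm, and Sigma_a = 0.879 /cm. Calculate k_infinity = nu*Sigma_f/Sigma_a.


k_inf = nu * Sigma_f / Sigma_a
k_inf = 2.49 * 0.313 / 0.879
k_inf = 0.88666

0.88666


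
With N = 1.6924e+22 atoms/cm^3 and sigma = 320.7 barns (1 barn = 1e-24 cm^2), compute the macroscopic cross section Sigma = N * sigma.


Sigma = N * sigma_barns * 1e-24
Sigma = 1.6924e+22 * 320.7 * 1e-24
Sigma = 5.4275 /cm

5.4275


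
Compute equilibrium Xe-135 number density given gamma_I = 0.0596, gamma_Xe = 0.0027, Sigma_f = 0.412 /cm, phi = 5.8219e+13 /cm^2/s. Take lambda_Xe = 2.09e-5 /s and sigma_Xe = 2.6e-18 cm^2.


Xe_eq = (gamma_I + gamma_Xe) * Sigma_f * phi / (lambda_Xe + sigma_Xe * phi)
Numerator = (0.0596 + 0.0027) * 0.412 * 5.8219e+13 = 1.494342e+12
Denominator = 2.09e-5 + 2.6e-18 * 5.8219e+13 = 1.722694e-04
Xe_eq = 1.494342e+12 / 1.722694e-04 = 8.6744e+15 /cm^3

8.6744e+15


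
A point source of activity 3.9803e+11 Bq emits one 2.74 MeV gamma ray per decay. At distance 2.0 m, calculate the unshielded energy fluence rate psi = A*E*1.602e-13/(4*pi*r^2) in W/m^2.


psi = A * E * 1.602e-13 / (4*pi*r^2)
psi = 3.9803e+11 * 2.74 * 1.602e-13 / (4*pi*2.0^2)
psi = 0.0034758 W/m^2

0.0034758


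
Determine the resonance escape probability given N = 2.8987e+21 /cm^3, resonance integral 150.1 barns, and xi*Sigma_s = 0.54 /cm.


p = exp(-N * I * 1e-24 / (xi*Sigma_s))
p = exp(-2.8987e+21 * 150.1 * 1e-24 / 0.54)
p = 0.44676

0.44676


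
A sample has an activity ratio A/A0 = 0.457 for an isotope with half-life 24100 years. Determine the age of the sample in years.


lambda = ln(2) / t_half = ln(2) / 24100 = 2.876129e-05 /yr
t = -ln(A/A0) / lambda
t = -ln(0.457) / 2.876129e-05
t = 27227 yr

27227


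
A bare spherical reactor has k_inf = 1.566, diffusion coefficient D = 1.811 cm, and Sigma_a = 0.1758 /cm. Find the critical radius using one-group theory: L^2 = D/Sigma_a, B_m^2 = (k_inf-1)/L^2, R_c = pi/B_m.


L^2 = D / Sigma_a = 1.811 / 0.1758 = 10.30148 cm^2
B_m^2 = (k_inf - 1) / L^2 = (1.566 - 1) / 10.30148 = 0.05494356 /cm^2
For a bare sphere: B_g = pi/R, so R_c = pi / sqrt(B_m^2)
R_c = pi / sqrt(0.05494356) = 13.403 cm

13.403


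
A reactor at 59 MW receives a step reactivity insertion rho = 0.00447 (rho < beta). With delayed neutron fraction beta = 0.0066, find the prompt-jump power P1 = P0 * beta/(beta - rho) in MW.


P1/P0 = beta / (beta - rho)
P1/P0 = 0.0066 / (0.0066 - 0.00447) = 3.098592
P1 = 59 * 3.098592 = 182.82 MW

182.82


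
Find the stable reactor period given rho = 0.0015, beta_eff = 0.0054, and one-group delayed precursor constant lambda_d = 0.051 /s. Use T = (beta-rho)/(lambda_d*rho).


T = (beta - rho) / (lambda_d * rho)
T = (0.0054 - 0.0015) / (0.051 * 0.0015)
T = 50.980 s

50.980


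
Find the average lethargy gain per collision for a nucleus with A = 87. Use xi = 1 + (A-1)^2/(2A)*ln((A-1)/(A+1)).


xi = 1 + (A-1)^2/(2A) * ln((A-1)/(A+1))
xi = 1 + (87-1)^2/(2*87) * ln((87-1)/(87 +1))
xi = 0.022813

0.022813


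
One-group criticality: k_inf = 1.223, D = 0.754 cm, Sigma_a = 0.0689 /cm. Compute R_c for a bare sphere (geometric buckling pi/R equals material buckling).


L^2 = D / Sigma_a = 0.754 / 0.0689 = 10.94340 cm^2
B_m^2 = (k_inf - 1) / L^2 = (1.223 - 1) / 10.94340 = 0.02037758 /cm^2
For a bare sphere: B_g = pi/R, so R_c = pi / sqrt(B_m^2)
R_c = pi / sqrt(0.02037758) = 22.008 cm

22.008


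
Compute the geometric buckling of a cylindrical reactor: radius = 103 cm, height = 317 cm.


B^2 = (2.405/R)^2 + (pi/H)^2
B^2 = (2.405/103)^2 + (pi/317)^2
B^2 = 6.4342e-04 /cm^2

6.4342e-04


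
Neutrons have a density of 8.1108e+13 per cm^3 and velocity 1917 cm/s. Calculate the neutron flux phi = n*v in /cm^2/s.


phi = n * v
phi = 8.1108e+13 * 1917
phi = 1.5548e+17 /cm^2/s

1.5548e+17


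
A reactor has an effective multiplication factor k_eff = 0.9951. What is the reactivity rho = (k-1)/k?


rho = (k_eff - 1) / k_eff
rho = (0.9951 - 1) / 0.9951
rho = -0.0049241

-0.0049241


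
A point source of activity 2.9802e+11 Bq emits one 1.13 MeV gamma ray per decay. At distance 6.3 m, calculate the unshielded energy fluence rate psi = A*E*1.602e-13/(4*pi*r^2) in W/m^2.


psi = A * E * 1.602e-13 / (4*pi*r^2)
psi = 2.9802e+11 * 1.13 * 1.602e-13 / (4*pi*6.3^2)
psi = 1.0817e-04 W/m^2

1.0817e-04


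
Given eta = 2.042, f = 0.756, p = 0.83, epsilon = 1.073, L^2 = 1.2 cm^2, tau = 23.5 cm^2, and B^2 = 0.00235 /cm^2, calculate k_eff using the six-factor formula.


k_inf = eta*f*p*eps = 2.042*0.756*0.83*1.073 = 1.374850
P_TNL = 1/(1 + L^2*B^2) = 1/(1 + 1.2*0.00235) = 0.9971879
P_FNL = exp(-B^2*tau) = exp(-0.00235*23.5) = 0.9462722
k_eff = k_inf * P_TNL * P_FNL = 1.374850 * 0.9971879 * 0.9462722
k_eff = 1.2973

1.2973


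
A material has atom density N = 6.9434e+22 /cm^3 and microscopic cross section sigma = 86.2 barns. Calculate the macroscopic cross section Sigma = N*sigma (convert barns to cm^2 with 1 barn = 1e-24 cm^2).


Sigma = N * sigma_barns * 1e-24
Sigma = 6.9434e+22 * 86.2 * 1e-24
Sigma = 5.9852 /cm

5.9852


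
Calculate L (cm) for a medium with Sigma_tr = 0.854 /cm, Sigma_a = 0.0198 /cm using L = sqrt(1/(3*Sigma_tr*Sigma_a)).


D = 1 / (3 * Sigma_tr) = 1 / (3 * 0.854) = 0.3903201 cm
L = sqrt(D / Sigma_a)
L = sqrt(0.3903201 / 0.0198)
L = 4.4399 cm

4.4399


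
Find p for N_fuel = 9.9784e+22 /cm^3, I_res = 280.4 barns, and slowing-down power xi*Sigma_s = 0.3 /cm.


p = exp(-N * I * 1e-24 / (xi*Sigma_s))
p = exp(-9.9784e+22 * 280.4 * 1e-24 / 0.3)
p = 3.1306e-41

3.1306e-41


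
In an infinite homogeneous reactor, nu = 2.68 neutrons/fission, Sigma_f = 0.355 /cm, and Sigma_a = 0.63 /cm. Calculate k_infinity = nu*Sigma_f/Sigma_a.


k_inf = nu * Sigma_f / Sigma_a
k_inf = 2.68 * 0.355 / 0.63
k_inf = 1.5102

1.5102


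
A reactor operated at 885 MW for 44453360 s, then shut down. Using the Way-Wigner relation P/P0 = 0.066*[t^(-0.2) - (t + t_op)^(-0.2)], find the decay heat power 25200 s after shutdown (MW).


P/P0 = 0.066 * [t^(-0.2) - (t + t_op)^(-0.2)]
P/P0 = 0.066 * [25200^(-0.2) - (25200 + 44453360)^(-0.2)]
P/P0 = 0.066 * [0.1317407 - 0.02953724] = 0.006745428
P = 885 * 0.006745428 = 5.9697 MW

5.9697


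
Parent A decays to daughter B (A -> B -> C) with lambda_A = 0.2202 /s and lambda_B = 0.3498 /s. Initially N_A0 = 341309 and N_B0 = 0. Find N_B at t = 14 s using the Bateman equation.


N_B(t) = lambda_A * N_A0 / (lambda_B - lambda_A) * [exp(-lambda_A*t) - exp(-lambda_B*t)]
exp(-0.2202*14) = 0.04583075; exp(-0.3498*14) = 0.007467463
N_B = 0.2202 * 341309 / (0.3498 - 0.2202) * (0.04583075 - 0.007467463)
N_B = 22247

22247


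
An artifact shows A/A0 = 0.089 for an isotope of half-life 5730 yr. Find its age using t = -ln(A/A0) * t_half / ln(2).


lambda = ln(2) / t_half = ln(2) / 5730 = 1.209681e-04 /yr
t = -ln(A/A0) / lambda
t = -ln(0.089) / 1.209681e-04
t = 19998 yr

19998


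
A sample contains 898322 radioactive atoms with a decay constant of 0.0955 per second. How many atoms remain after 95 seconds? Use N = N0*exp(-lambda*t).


N = N0 * exp(-lambda * t)
N = 898322 * exp(-0.0955 * 95)
N = 103.11

103.11


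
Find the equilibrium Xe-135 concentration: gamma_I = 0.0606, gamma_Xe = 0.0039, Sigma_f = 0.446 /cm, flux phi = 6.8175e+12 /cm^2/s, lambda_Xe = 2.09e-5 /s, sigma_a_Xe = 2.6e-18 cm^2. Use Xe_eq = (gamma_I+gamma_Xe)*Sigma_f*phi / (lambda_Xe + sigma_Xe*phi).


Xe_eq = (gamma_I + gamma_Xe) * Sigma_f * phi / (lambda_Xe + sigma_Xe * phi)
Numerator = (0.0606 + 0.0039) * 0.446 * 6.8175e+12 = 1.961190e+11
Denominator = 2.09e-5 + 2.6e-18 * 6.8175e+12 = 3.862550e-05
Xe_eq = 1.961190e+11 / 3.862550e-05 = 5.0774e+15 /cm^3

5.0774e+15


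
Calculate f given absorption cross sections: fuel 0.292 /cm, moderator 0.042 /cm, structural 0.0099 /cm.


f = Sigma_a_fuel / (Sigma_a_fuel + Sigma_a_mod + Sigma_a_other)
f = 0.292 / (0.292 + 0.042 + 0.0099)
f = 0.84908

0.84908


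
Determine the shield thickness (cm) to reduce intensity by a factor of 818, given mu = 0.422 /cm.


x = ln(factor) / mu
x = ln(818) / 0.422
x = 15.893 cm

15.893


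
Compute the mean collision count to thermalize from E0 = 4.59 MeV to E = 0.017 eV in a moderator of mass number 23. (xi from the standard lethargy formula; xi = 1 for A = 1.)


xi = 1 + (A-1)^2/(2A)*ln((A-1)/(A+1)) = 0.08448899 (for A = 23)
n = ln(E0/E) / xi
n = ln(4.59e6 / 0.017) / 0.08448899
n = ln(2.700000e+08) / 0.08448899 = 229.78

229.78


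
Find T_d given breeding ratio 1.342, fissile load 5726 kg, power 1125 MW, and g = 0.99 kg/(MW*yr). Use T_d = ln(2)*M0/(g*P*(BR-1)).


Breeding gain G = BR - 1 = 1.342 - 1 = 0.342
Fissile production rate = g * P * G = 0.99 * 1125 * 0.342 = 380.9025 kg/yr
T_d = ln(2) * M0 / (g * P * G)
T_d = ln(2) * 5726 / 380.9025 = 10.420 yr

10.420


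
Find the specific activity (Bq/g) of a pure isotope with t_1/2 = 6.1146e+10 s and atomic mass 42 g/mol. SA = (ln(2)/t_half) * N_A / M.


lambda = ln(2) / t_half = ln(2) / 6.1146e+10 = 1.133594e-11 /s
SA = lambda * N_A / M
SA = 1.133594e-11 * 6.022e23 / 42
SA = 1.6254e+11 Bq/g

1.6254e+11


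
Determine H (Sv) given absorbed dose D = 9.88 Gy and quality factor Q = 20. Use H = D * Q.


H = D * Q
H = 9.88 * 20
H = 197.60 Sv

197.60


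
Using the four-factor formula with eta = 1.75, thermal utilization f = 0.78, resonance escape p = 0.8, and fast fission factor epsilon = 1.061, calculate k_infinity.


k_inf = eta * f * p * epsilon
k_inf = 1.75 * 0.78 * 0.8 * 1.061
k_inf = 1.1586

1.1586


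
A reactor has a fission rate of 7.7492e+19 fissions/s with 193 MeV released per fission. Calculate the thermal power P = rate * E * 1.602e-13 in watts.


P = fission_rate * E_MeV * 1.602e-13
P = 7.7492e+19 * 193 * 1.602e-13
P = 2.3959e+09 W

2.3959e+09


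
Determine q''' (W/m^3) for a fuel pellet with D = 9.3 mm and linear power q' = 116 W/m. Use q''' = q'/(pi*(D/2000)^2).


r = D / 2 / 1000 = 9.3 / 2 / 1000 = 0.00465 m
q''' = q' / (pi * r^2)
q''' = 116 / (pi * 0.00465^2)
q''' = 1.7077e+06 W/m^3

1.7077e+06


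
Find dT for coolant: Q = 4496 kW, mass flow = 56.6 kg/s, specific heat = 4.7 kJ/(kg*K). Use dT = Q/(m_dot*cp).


dT = Q / (m_dot * cp)
dT = 4496 / (56.6 * 4.7)
dT = 16.901 C

16.901


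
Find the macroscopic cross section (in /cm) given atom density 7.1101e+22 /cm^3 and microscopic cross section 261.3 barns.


Sigma = N * sigma_barns * 1e-24
Sigma = 7.1101e+22 * 261.3 * 1e-24
Sigma = 18.579 /cm

18.579


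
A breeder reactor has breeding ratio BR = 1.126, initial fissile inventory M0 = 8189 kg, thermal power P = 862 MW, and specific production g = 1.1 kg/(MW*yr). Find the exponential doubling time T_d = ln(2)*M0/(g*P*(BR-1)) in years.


Breeding gain G = BR - 1 = 1.126 - 1 = 0.126
Fissile production rate = g * P * G = 1.1 * 862 * 0.126 = 119.4732 kg/yr
T_d = ln(2) * M0 / (g * P * G)
T_d = ln(2) * 8189 / 119.4732 = 47.510 yr

47.510


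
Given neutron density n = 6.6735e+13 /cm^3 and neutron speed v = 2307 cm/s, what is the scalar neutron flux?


phi = n * v
phi = 6.6735e+13 * 2307
phi = 1.5396e+17 /cm^2/s

1.5396e+17


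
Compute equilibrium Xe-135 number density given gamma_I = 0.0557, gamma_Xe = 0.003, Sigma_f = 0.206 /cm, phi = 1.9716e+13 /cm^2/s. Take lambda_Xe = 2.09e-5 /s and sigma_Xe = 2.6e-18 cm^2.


Xe_eq = (gamma_I + gamma_Xe) * Sigma_f * phi / (lambda_Xe + sigma_Xe * phi)
Numerator = (0.0557 + 0.003) * 0.206 * 1.9716e+13 = 2.384098e+11
Denominator = 2.09e-5 + 2.6e-18 * 1.9716e+13 = 7.216160e-05
Xe_eq = 2.384098e+11 / 7.216160e-05 = 3.3038e+15 /cm^3

3.3038e+15


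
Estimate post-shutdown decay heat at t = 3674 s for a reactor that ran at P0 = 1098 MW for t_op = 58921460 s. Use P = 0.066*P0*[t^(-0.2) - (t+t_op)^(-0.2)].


P/P0 = 0.066 * [t^(-0.2) - (t + t_op)^(-0.2)]
P/P0 = 0.066 * [3674^(-0.2) - (3674 + 58921460)^(-0.2)]
P/P0 = 0.066 * [0.1936298 - 0.02792157] = 0.01093674
P = 1098 * 0.01093674 = 12.009 MW

12.009


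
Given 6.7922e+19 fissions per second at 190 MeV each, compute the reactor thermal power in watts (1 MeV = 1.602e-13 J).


P = fission_rate * E_MeV * 1.602e-13
P = 6.7922e+19 * 190 * 1.602e-13
P = 2.0674e+09 W

2.0674e+09


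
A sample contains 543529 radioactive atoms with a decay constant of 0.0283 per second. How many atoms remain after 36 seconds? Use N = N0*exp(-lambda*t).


N = N0 * exp(-lambda * t)
N = 543529 * exp(-0.0283 * 36)
N = 196229

196229


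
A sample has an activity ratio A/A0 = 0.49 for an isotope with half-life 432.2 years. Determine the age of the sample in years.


lambda = ln(2) / t_half = ln(2) / 432.2 = 0.001603765 /yr
t = -ln(A/A0) / lambda
t = -ln(0.49) / 0.001603765
t = 444.80 yr

444.80


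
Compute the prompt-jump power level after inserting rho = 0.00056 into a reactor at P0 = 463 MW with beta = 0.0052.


P1/P0 = beta / (beta - rho)
P1/P0 = 0.0052 / (0.0052 - 0.00056) = 1.120690
P1 = 463 * 1.120690 = 518.88 MW

518.88


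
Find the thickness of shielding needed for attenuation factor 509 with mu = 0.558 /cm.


x = ln(factor) / mu
x = ln(509) / 0.558
x = 11.169 cm

11.169


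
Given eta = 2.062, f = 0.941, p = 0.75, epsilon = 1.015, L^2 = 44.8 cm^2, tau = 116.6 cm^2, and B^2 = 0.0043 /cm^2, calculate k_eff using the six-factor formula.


k_inf = eta*f*p*eps = 2.062*0.941*0.75*1.015 = 1.477085
P_TNL = 1/(1 + L^2*B^2) = 1/(1 + 44.8*0.0043) = 0.8384760
P_FNL = exp(-B^2*tau) = exp(-0.0043*116.6) = 0.6056942
k_eff = k_inf * P_TNL * P_FNL = 1.477085 * 0.8384760 * 0.6056942
k_eff = 0.75015

0.75015


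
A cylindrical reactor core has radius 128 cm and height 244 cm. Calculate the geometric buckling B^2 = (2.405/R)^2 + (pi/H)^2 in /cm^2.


B^2 = (2.405/R)^2 + (pi/H)^2
B^2 = (2.405/128)^2 + (pi/244)^2
B^2 = 5.1880e-04 /cm^2

5.1880e-04


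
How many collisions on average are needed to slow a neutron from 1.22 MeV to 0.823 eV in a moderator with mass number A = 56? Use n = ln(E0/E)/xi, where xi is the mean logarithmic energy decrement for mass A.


xi = 1 + (A-1)^2/(2A)*ln((A-1)/(A+1)) = 0.03529286 (for A = 56)
n = ln(E0/E) / xi
n = ln(1.22e6 / 0.823) / 0.03529286
n = ln(1.482382e+06) / 0.03529286 = 402.61

402.61


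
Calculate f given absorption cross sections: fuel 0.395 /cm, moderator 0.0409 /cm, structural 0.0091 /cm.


f = Sigma_a_fuel / (Sigma_a_fuel + Sigma_a_mod + Sigma_a_other)
f = 0.395 / (0.395 + 0.0409 + 0.0091)
f = 0.88764

0.88764


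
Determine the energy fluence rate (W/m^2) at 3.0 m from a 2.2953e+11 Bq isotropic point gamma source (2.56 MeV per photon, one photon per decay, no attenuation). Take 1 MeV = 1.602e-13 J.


psi = A * E * 1.602e-13 / (4*pi*r^2)
psi = 2.2953e+11 * 2.56 * 1.602e-13 / (4*pi*3.0^2)
psi = 8.3232e-04 W/m^2

8.3232e-04


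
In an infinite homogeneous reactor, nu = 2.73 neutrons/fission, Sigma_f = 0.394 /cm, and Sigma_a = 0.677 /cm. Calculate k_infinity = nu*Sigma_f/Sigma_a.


k_inf = nu * Sigma_f / Sigma_a
k_inf = 2.73 * 0.394 / 0.677
k_inf = 1.5888

1.5888


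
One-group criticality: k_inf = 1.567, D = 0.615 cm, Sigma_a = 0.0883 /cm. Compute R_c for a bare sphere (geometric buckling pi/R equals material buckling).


L^2 = D / Sigma_a = 0.615 / 0.0883 = 6.964892 cm^2
B_m^2 = (k_inf - 1) / L^2 = (1.567 - 1) / 6.964892 = 0.08140830 /cm^2
For a bare sphere: B_g = pi/R, so R_c = pi / sqrt(B_m^2)
R_c = pi / sqrt(0.08140830) = 11.011 cm

11.011


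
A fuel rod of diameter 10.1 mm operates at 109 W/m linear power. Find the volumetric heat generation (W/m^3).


r = D / 2 / 1000 = 10.1 / 2 / 1000 = 0.00505 m
q''' = q' / (pi * r^2)
q''' = 109 / (pi * 0.00505^2)
q''' = 1.3605e+06 W/m^3

1.3605e+06


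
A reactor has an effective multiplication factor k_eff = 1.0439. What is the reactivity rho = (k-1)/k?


rho = (k_eff - 1) / k_eff
rho = (1.0439 - 1) / 1.0439
rho = 0.042054

0.042054


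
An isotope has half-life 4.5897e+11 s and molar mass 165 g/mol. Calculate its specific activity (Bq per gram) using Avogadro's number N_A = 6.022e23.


lambda = ln(2) / t_half = ln(2) / 4.5897e+11 = 1.510223e-12 /s
SA = lambda * N_A / M
SA = 1.510223e-12 * 6.022e23 / 165
SA = 5.5119e+09 Bq/g

5.5119e+09


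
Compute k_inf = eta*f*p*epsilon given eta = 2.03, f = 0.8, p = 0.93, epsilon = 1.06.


k_inf = eta * f * p * epsilon
k_inf = 2.03 * 0.8 * 0.93 * 1.06
k_inf = 1.6009

1.6009


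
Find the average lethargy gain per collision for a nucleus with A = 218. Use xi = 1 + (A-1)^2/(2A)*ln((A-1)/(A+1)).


xi = 1 + (A-1)^2/(2A) * ln((A-1)/(A+1))
xi = 1 + (218-1)^2/(2*218) * ln((218-1)/(218 +1))
xi = 0.0091463

0.0091463


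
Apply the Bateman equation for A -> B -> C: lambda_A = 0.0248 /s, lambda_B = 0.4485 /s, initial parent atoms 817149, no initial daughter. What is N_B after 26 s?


N_B(t) = lambda_A * N_A0 / (lambda_B - lambda_A) * [exp(-lambda_A*t) - exp(-lambda_B*t)]
exp(-0.0248*26) = 0.5247675; exp(-0.4485*26) = 8.623668e-06
N_B = 0.0248 * 817149 / (0.4485 - 0.0248) * (0.5247675 - 8.623668e-06)
N_B = 25099

25099


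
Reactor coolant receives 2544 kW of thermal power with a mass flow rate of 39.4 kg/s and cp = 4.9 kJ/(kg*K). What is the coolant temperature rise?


dT = Q / (m_dot * cp)
dT = 2544 / (39.4 * 4.9)
dT = 13.177 C

13.177


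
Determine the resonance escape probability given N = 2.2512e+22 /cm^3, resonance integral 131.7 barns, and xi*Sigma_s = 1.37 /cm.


p = exp(-N * I * 1e-24 / (xi*Sigma_s))
p = exp(-2.2512e+22 * 131.7 * 1e-24 / 1.37)
p = 0.11485

0.11485


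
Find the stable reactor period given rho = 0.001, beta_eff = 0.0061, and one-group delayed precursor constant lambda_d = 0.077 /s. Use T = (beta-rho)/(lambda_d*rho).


T = (beta - rho) / (lambda_d * rho)
T = (0.0061 - 0.001) / (0.077 * 0.001)
T = 66.234 s

66.234


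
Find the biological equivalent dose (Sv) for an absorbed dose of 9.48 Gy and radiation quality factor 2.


H = D * Q
H = 9.48 * 2
H = 18.960 Sv

18.960


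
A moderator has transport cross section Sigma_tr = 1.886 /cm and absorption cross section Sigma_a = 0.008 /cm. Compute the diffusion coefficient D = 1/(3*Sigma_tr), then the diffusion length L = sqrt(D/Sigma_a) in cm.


D = 1 / (3 * Sigma_tr) = 1 / (3 * 1.886) = 0.1767409 cm
L = sqrt(D / Sigma_a)
L = sqrt(0.1767409 / 0.008)
L = 4.7003 cm

4.7003


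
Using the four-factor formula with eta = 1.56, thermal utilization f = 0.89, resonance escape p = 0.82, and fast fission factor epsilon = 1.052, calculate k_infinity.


k_inf = eta * f * p * epsilon
k_inf = 1.56 * 0.89 * 0.82 * 1.052
k_inf = 1.1977

1.1977


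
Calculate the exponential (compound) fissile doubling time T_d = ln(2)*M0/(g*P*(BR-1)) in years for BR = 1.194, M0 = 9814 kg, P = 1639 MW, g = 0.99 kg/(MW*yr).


Breeding gain G = BR - 1 = 1.194 - 1 = 0.194
Fissile production rate = g * P * G = 0.99 * 1639 * 0.194 = 314.78634 kg/yr
T_d = ln(2) * M0 / (g * P * G)
T_d = ln(2) * 9814 / 314.78634 = 21.610 yr

21.610


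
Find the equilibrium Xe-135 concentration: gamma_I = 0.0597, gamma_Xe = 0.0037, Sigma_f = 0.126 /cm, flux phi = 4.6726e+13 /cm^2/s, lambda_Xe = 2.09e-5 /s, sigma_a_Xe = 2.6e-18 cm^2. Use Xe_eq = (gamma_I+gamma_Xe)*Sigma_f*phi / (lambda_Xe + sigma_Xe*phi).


Xe_eq = (gamma_I + gamma_Xe) * Sigma_f * phi / (lambda_Xe + sigma_Xe * phi)
Numerator = (0.0597 + 0.0037) * 0.126 * 4.6726e+13 = 3.732660e+11
Denominator = 2.09e-5 + 2.6e-18 * 4.6726e+13 = 1.423876e-04
Xe_eq = 3.732660e+11 / 1.423876e-04 = 2.6215e+15 /cm^3

2.6215e+15


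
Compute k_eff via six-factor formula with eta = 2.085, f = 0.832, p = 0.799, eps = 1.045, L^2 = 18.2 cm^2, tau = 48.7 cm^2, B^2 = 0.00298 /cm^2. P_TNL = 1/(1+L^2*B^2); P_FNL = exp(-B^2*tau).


k_inf = eta*f*p*eps = 2.085*0.832*0.799*1.045 = 1.448413
P_TNL = 1/(1 + L^2*B^2) = 1/(1 + 18.2*0.00298) = 0.9485542
P_FNL = exp(-B^2*tau) = exp(-0.00298*48.7) = 0.8649133
k_eff = k_inf * P_TNL * P_FNL = 1.448413 * 0.9485542 * 0.8649133
k_eff = 1.1883

1.1883


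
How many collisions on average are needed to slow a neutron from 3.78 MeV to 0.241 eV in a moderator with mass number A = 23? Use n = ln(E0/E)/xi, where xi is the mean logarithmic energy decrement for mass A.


xi = 1 + (A-1)^2/(2A)*ln((A-1)/(A+1)) = 0.08448899 (for A = 23)
n = ln(E0/E) / xi
n = ln(3.78e6 / 0.241) / 0.08448899
n = ln(1.568465e+07) / 0.08448899 = 196.10

196.10


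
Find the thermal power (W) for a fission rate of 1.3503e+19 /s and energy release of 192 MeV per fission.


P = fission_rate * E_MeV * 1.602e-13
P = 1.3503e+19 * 192 * 1.602e-13
P = 4.1533e+08 W

4.1533e+08


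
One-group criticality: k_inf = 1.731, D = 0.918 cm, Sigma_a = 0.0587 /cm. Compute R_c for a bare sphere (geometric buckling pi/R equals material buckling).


L^2 = D / Sigma_a = 0.918 / 0.0587 = 15.63884 cm^2
B_m^2 = (k_inf - 1) / L^2 = (1.731 - 1) / 15.63884 = 0.04674260 /cm^2
For a bare sphere: B_g = pi/R, so R_c = pi / sqrt(B_m^2)
R_c = pi / sqrt(0.04674260) = 14.531 cm

14.531


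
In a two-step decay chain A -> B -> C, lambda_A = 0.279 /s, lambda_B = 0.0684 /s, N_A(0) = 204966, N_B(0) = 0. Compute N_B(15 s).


N_B(t) = lambda_A * N_A0 / (lambda_B - lambda_A) * [exp(-lambda_A*t) - exp(-lambda_B*t)]
exp(-0.279*15) = 0.01522221; exp(-0.0684*15) = 0.3584378
N_B = 0.279 * 204966 / (0.0684 - 0.279) * (0.01522221 - 0.3584378)
N_B = 93195

93195


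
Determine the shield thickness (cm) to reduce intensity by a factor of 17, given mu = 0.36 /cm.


x = ln(factor) / mu
x = ln(17) / 0.36
x = 7.8700 cm

7.8700


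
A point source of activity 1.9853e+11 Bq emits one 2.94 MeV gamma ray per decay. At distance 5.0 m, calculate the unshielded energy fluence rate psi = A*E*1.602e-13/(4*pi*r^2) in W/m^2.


psi = A * E * 1.602e-13 / (4*pi*r^2)
psi = 1.9853e+11 * 2.94 * 1.602e-13 / (4*pi*5.0^2)
psi = 2.9764e-04 W/m^2

2.9764e-04


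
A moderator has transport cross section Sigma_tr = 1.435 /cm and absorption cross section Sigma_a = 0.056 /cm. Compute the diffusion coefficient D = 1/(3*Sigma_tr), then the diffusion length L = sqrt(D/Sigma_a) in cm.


D = 1 / (3 * Sigma_tr) = 1 / (3 * 1.435) = 0.2322880 cm
L = sqrt(D / Sigma_a)
L = sqrt(0.2322880 / 0.056)
L = 2.0367 cm

2.0367


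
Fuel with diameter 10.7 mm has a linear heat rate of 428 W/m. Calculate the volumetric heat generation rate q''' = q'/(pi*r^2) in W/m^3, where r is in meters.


r = D / 2 / 1000 = 10.7 / 2 / 1000 = 0.00535 m
q''' = q' / (pi * r^2)
q''' = 428 / (pi * 0.00535^2)
q''' = 4.7598e+06 W/m^3

4.7598e+06


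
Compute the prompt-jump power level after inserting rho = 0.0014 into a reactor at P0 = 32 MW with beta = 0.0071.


P1/P0 = beta / (beta - rho)
P1/P0 = 0.0071 / (0.0071 - 0.0014) = 1.245614
P1 = 32 * 1.245614 = 39.860 MW

39.860


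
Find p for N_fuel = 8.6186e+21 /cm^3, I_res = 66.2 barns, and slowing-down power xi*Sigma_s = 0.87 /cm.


p = exp(-N * I * 1e-24 / (xi*Sigma_s))
p = exp(-8.6186e+21 * 66.2 * 1e-24 / 0.87)
p = 0.51902

0.51902


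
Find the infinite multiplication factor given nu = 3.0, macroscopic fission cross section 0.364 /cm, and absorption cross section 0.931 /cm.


k_inf = nu * Sigma_f / Sigma_a
k_inf = 3.0 * 0.364 / 0.931
k_inf = 1.1729

1.1729


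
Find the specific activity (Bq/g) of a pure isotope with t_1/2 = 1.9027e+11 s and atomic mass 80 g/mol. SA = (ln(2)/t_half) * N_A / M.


lambda = ln(2) / t_half = ln(2) / 1.9027e+11 = 3.642966e-12 /s
SA = lambda * N_A / M
SA = 3.642966e-12 * 6.022e23 / 80
SA = 2.7422e+10 Bq/g

2.7422e+10


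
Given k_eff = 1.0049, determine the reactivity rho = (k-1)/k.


rho = (k_eff - 1) / k_eff
rho = (1.0049 - 1) / 1.0049
rho = 0.0048761

0.0048761


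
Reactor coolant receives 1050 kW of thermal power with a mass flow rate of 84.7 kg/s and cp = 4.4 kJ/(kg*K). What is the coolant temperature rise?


dT = Q / (m_dot * cp)
dT = 1050 / (84.7 * 4.4)
dT = 2.8174 C

2.8174


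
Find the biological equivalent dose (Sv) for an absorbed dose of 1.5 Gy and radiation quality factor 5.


H = D * Q
H = 1.5 * 5
H = 7.5000 Sv

7.5000


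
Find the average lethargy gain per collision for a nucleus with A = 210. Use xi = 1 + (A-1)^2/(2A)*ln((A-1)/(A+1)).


xi = 1 + (A-1)^2/(2A) * ln((A-1)/(A+1))
xi = 1 + (210-1)^2/(2*210) * ln((210-1)/(210 +1))
xi = 0.0094936

0.0094936
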